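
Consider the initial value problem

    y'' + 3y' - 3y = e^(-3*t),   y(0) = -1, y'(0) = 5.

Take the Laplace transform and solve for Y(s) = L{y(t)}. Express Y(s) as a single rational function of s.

Transform both sides with L{·}.
The derivative rules (L{y''} = s^2 Y - s·y(0) - y'(0) and L{y'} = sY - y(0), with y(0) = -1, y'(0) = 5) turn the left side into (s^2 + 3*s - 3)Y - (-s + 2).
The right side is L{e^(-3*t)} = 1/(s + 3).
So (s^2 + 3*s - 3)Y = 1/(s + 3) + (-s + 2).
Divide through and combine into a single rational function.

Y(s) = (-s^2 - s + 7)/(s^3 + 6*s^2 + 6*s - 9)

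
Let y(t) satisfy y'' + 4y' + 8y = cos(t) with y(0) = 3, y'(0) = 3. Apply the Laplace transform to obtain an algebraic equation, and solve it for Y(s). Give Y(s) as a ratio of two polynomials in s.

Laplace-transform each side.
With L{y''} = s^2 Y - s·y(0) - y'(0) and L{y'} = sY - y(0), with y(0) = 3, y'(0) = 3: the LHS transforms to (s^2 + 4*s + 8)Y - (3*s + 15).
The right side is L{cos(t)} = s/(s^2 + 1).
So (s^2 + 4*s + 8)Y = s/(s^2 + 1) + (3*s + 15).
Solve for Y(s) and write it as one ratio of polynomials.

Y(s) = (3*s^3 + 15*s^2 + 4*s + 15)/(s^4 + 4*s^3 + 9*s^2 + 4*s + 8)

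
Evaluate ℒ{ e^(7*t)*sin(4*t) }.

4/((s - 7)^2 + 16)

L{sin(4t)} = 4/(s^2 + 16).
By the first shifting theorem, multiplying by e^(7t) replaces s with s - 7.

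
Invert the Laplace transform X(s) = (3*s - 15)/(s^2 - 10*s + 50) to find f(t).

Rewrite the denominator: s^2 - 10*s + 50 = (s - 5)^2 + 25.
The form in (s - 5) signals a first-shifting-theorem factor e^(5t).
Since L{cos(5t)} = s/(s^2 + 25), the inverse is e^(5*t)*cos(5*t), scaled by 3.

f(t) = 3*exp(5*t)*cos(5*t)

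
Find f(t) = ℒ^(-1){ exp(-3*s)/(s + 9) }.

The factor e^(-3s) signals a time shift by c = 3 (second shifting theorem).
L{e^(-9t)} = 1/(s + 9), so L^-1{1/(s + 9)} = exp(-9*t).
Hence the inverse is u(t - 3) times that function evaluated at t - 3.

f(t) = Heaviside(t - 3)*(exp(-9*t + 27))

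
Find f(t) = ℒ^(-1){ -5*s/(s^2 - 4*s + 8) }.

f(t) = -5*exp(2*t)*sin(2*t) - 5*exp(2*t)*cos(2*t)

Complete the square in the denominator: s^2 - 4*s + 8 = (s - 2)^2 + 2^2.
Split the numerator to match: -5*s = -5·(s - 2) - 5·2.
Invert each term: -5·(s - 2)/((s - 2)^2 + 4) ↔ -5e^(2t)cos(2t); -5·2/((s - 2)^2 + 4) ↔ -5e^(2t)sin(2t).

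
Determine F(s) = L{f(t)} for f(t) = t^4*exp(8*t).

F(s) = 24/(s - 8)^5

L{t^4} = 4!/s^5 = 24/s^5.
By the first shifting theorem, multiplying by e^(8t) replaces s with s - 8.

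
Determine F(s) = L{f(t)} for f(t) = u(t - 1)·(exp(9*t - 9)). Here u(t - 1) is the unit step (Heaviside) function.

F(s) = exp(-s)/(s - 9)

By the second shifting theorem, L{u(t - c)·g(t - c)} = e^(-cs)·G(s) with c = 1 and G(s) = L{g(t)}.
L{e^(9t)} = 1/(s - 9).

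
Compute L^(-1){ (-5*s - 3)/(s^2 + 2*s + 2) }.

Complete the square in the denominator: s^2 + 2*s + 2 = (s + 1)^2 + 1^2.
Split the numerator to match: -5*s - 3 = -5·(s + 1) + 2·1.
Invert each term: -5·(s + 1)/((s + 1)^2 + 1) ↔ -5e^(-t)cos(t); 2·1/((s + 1)^2 + 1) ↔ 2e^(-t)sin(t).

2*exp(-t)*sin(t) - 5*exp(-t)*cos(t)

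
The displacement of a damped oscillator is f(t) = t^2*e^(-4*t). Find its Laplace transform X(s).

L{e^(-4t)} = 1/(s + 4).
Then apply L{t^2·g(t)} = (-1)^2 d^2/ds^2[G(s)] with G(s) = 1/(s + 4):
differentiating 2 times and applying the sign gives 2/(s + 4)^3.

X(s) = 2/(s + 4)^3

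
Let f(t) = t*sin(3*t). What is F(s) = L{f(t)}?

L{sin(3t)} = 3/(s^2 + 9).
Then apply L{t·g(t)} = -d/ds[G(s)] with G(s) = 3/(s^2 + 9):
differentiating 1 time and applying the sign gives 6*s/(s^2 + 9)^2.

F(s) = 6*s/(s^2 + 9)^2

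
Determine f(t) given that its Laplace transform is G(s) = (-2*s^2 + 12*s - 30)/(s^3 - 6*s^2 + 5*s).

f(t) = -exp(5*t) + 5*exp(t) - 6

Factor the denominator: s^3 - 6*s^2 + 5*s = s*(s - 5)*(s - 1).
Partial fraction decomposition gives [5/(s - 1)] + [-1/(s - 5)] + [-6/s].
Invert each term: 5/(s - 1) ↔ 5e^(t); -1/(s - 5) ↔ -e^(5t); -6/(s - 0) ↔ -6e^(0t).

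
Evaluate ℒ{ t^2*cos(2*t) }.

2*s*(s^2 - 12)/(s^2 + 4)^3

L{cos(2t)} = s/(s^2 + 4).
Then apply L{t^2·g(t)} = (-1)^2 d^2/ds^2[H(s)] with H(s) = s/(s^2 + 4):
differentiating 2 times and applying the sign gives 2*s*(s^2 - 12)/(s^2 + 4)^3.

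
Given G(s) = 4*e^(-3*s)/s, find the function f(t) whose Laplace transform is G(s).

f(t) = Heaviside(t - 3)*(4)

The factor e^(-3s) signals a time shift by c = 3 (second shifting theorem).
L{4} = 4/s, so L^-1{4/s} = 4.
Hence the inverse is u(t - 3) times that function evaluated at t - 3.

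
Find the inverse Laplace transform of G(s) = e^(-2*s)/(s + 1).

The factor e^(-2s) signals a time shift by c = 2 (second shifting theorem).
L{e^(-t)} = 1/(s + 1), so L^-1{1/(s + 1)} = e^(-t).
Hence the inverse is u(t - 2) times that function evaluated at t - 2.

Heaviside(t - 2)*(exp(-t + 2))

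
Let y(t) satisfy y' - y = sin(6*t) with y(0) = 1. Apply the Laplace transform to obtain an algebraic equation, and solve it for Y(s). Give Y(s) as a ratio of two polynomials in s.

Laplace-transform each side.
Using L{y'} = sY - y(0) = sY - 1, the left side becomes (s - 1)Y - (1).
The right side is L{sin(6*t)} = 6/(s^2 + 36).
So (s - 1)Y = 6/(s^2 + 36) + (1).
Solve for Y(s) and write it as one ratio of polynomials.

Y(s) = (s^2 + 42)/(s^3 - s^2 + 36*s - 36)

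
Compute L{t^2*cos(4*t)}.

2*s*(s^2 - 48)/(s^2 + 16)^3

L{cos(4t)} = s/(s^2 + 16).
Then apply L{t^2·g(t)} = (-1)^2 d^2/ds^2[G(s)] with G(s) = s/(s^2 + 16):
differentiating 2 times and applying the sign gives 2*s*(s^2 - 48)/(s^2 + 16)^3.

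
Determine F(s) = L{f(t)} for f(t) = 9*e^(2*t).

F(s) = 9/(s - 2)

L{9} = 9/s.
By the first shifting theorem, multiplying by e^(2t) replaces s with s - 2.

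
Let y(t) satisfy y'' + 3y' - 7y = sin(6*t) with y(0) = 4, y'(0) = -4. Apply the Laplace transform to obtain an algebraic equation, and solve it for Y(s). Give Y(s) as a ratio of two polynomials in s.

Y(s) = (4*s^3 + 8*s^2 + 144*s + 294)/(s^4 + 3*s^3 + 29*s^2 + 108*s - 252)

Transform both sides with L{·}.
Using L{y''} = s^2 Y - s·y(0) - y'(0) and L{y'} = sY - y(0), with y(0) = 4, y'(0) = -4, the left side becomes (s^2 + 3*s - 7)Y - (4*s + 8).
The right side is L{sin(6*t)} = 6/(s^2 + 36).
So (s^2 + 3*s - 7)Y = 6/(s^2 + 36) + (4*s + 8).
Isolate Y and clear denominators.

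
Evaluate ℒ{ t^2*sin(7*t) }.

L{sin(7t)} = 7/(s^2 + 49).
Then apply L{t^2·g(t)} = (-1)^2 d^2/ds^2[G(s)] with G(s) = 7/(s^2 + 49):
differentiating 2 times and applying the sign gives 14*(3*s^2 - 49)/(s^2 + 49)^3.

14*(3*s^2 - 49)/(s^2 + 49)^3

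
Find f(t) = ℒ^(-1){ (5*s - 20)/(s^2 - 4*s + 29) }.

f(t) = -2*exp(2*t)*sin(5*t) + 5*exp(2*t)*cos(5*t)

Complete the square in the denominator: s^2 - 4*s + 29 = (s - 2)^2 + 5^2.
Split the numerator to match: 5*s - 20 = 5·(s - 2) - 2·5.
Invert each term: 5·(s - 2)/((s - 2)^2 + 25) ↔ 5e^(2t)cos(5t); -2·5/((s - 2)^2 + 25) ↔ -2e^(2t)sin(5t).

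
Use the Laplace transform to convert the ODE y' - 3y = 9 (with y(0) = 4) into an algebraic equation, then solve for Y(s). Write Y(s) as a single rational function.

Laplace-transform each side.
With L{y'} = sY - y(0) = sY - 4: the LHS transforms to (s - 3)Y - (4).
The right side is L{9} = 9/s.
So (s - 3)Y = 9/s + (4).
Divide through and combine into a single rational function.

Y(s) = (4*s + 9)/(s^2 - 3*s)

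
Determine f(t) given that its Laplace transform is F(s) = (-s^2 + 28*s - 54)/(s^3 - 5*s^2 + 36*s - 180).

f(t) = exp(5*t) + 3*sin(6*t) - 2*cos(6*t)

Factor the denominator: s^3 - 5*s^2 + 36*s - 180 = (s - 5)*(s^2 + 36).
Partial fraction decomposition gives [1/(s - 5)] + [-2*s/(s^2 + 36)] + [18/(s^2 + 36)].
Invert each term: 1/(s - 5) ↔ e^(5t); -2·s/(s^2 + 36) ↔ -2cos(6t); 3·6/(s^2 + 36) ↔ 3sin(6t).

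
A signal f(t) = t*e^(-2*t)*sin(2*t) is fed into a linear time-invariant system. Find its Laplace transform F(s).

F(s) = 4*(s + 2)/(s^2 + 4*s + 8)^2

L{sin(2t)} = 2/(s^2 + 4).
Multiplying by e^(-2t) shifts s → s + 2, so L{e^(-2*t)*sin(2*t)} = 2/((s + 2)^2 + 4).
Then apply L{t·g(t)} = -d/ds[G(s)] with G(s) = 2/((s + 2)^2 + 4):
differentiating 1 time and applying the sign gives 4*(s + 2)/(s^2 + 4*s + 8)^2.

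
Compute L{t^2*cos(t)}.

L{cos(t)} = s/(s^2 + 1).
Then apply L{t^2·g(t)} = (-1)^2 d^2/ds^2[H(s)] with H(s) = s/(s^2 + 1):
differentiating 2 times and applying the sign gives 2*s*(s^2 - 3)/(s^2 + 1)^3.

2*s*(s^2 - 3)/(s^2 + 1)^3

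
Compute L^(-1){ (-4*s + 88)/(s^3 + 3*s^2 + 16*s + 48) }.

2*sin(4*t) - 4*cos(4*t) + 4*exp(-3*t)

Factor the denominator: s^3 + 3*s^2 + 16*s + 48 = (s + 3)*(s^2 + 16).
Partial fraction decomposition gives [4/(s + 3)] + [-4*s/(s^2 + 16)] + [8/(s^2 + 16)].
Invert each term: 4/(s + 3) ↔ 4e^(-3t); -4·s/(s^2 + 16) ↔ -4cos(4t); 2·4/(s^2 + 16) ↔ 2sin(4t).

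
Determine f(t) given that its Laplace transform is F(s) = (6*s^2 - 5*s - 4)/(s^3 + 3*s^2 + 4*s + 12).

f(t) = -4*sin(2*t) + cos(2*t) + 5*exp(-3*t)

Factor the denominator: s^3 + 3*s^2 + 4*s + 12 = (s + 3)*(s^2 + 4).
Partial fraction decomposition gives [5/(s + 3)] + [s/(s^2 + 4)] + [-8/(s^2 + 4)].
Invert each term: 5/(s + 3) ↔ 5e^(-3t); 1·s/(s^2 + 4) ↔ cos(2t); -4·2/(s^2 + 4) ↔ -4sin(2t).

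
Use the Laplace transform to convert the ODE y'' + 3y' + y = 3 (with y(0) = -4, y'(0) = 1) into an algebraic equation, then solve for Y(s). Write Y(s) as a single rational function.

Y(s) = (-4*s^2 - 11*s + 3)/(s^3 + 3*s^2 + s)

Transform both sides with L{·}.
Using L{y''} = s^2 Y - s·y(0) - y'(0) and L{y'} = sY - y(0), with y(0) = -4, y'(0) = 1, the left side becomes (s^2 + 3*s + 1)Y - (-4*s - 11).
The right side is L{3} = 3/s.
So (s^2 + 3*s + 1)Y = 3/s + (-4*s - 11).
Isolate Y and clear denominators.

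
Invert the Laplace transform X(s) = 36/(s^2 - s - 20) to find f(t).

Factor the denominator: s^2 - s - 20 = (s - 5)*(s + 4).
Partial fraction decomposition gives [-4/(s + 4)] + [4/(s - 5)].
Invert each term: -4/(s + 4) ↔ -4e^(-4t); 4/(s - 5) ↔ 4e^(5t).

f(t) = 4*exp(5*t) - 4*exp(-4*t)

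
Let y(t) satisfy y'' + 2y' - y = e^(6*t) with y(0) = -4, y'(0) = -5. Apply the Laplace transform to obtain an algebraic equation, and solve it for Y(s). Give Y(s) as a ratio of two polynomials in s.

Y(s) = (-4*s^2 + 11*s + 79)/(s^3 - 4*s^2 - 13*s + 6)

Laplace-transform each side.
Using L{y''} = s^2 Y - s·y(0) - y'(0) and L{y'} = sY - y(0), with y(0) = -4, y'(0) = -5, the left side becomes (s^2 + 2*s - 1)Y - (-4*s - 13).
The right side is L{e^(6*t)} = 1/(s - 6).
So (s^2 + 2*s - 1)Y = 1/(s - 6) + (-4*s - 13).
Solve for Y(s) and write it as one ratio of polynomials.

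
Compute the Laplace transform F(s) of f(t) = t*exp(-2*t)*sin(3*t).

F(s) = 6*(s + 2)/(s^2 + 4*s + 13)^2

L{sin(3t)} = 3/(s^2 + 9).
Multiplying by e^(-2t) shifts s → s + 2, so L{exp(-2*t)*sin(3*t)} = 3/((s + 2)^2 + 9).
Then apply L{t·g(t)} = -d/ds[G(s)] with G(s) = 3/((s + 2)^2 + 9):
differentiating 1 time and applying the sign gives 6*(s + 2)/(s^2 + 4*s + 13)^2.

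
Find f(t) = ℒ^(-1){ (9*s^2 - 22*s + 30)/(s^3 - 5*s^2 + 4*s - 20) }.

Factor the denominator: s^3 - 5*s^2 + 4*s - 20 = (s - 5)*(s^2 + 4).
Partial fraction decomposition gives [5/(s - 5)] + [4*s/(s^2 + 4)] + [-2/(s^2 + 4)].
Invert each term: 5/(s - 5) ↔ 5e^(5t); 4·s/(s^2 + 4) ↔ 4cos(2t); -1·2/(s^2 + 4) ↔ -sin(2t).

f(t) = 5*exp(5*t) - sin(2*t) + 4*cos(2*t)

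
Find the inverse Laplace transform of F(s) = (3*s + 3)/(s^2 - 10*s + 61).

3*exp(5*t)*sin(6*t) + 3*exp(5*t)*cos(6*t)

Complete the square in the denominator: s^2 - 10*s + 61 = (s - 5)^2 + 6^2.
Split the numerator to match: 3*s + 3 = 3·(s - 5) + 3·6.
Invert each term: 3·(s - 5)/((s - 5)^2 + 36) ↔ 3e^(5t)cos(6t); 3·6/((s - 5)^2 + 36) ↔ 3e^(5t)sin(6t).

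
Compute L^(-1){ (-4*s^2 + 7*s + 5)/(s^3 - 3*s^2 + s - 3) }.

-exp(3*t) - 2*sin(t) - 3*cos(t)

Factor the denominator: s^3 - 3*s^2 + s - 3 = (s - 3)*(s^2 + 1).
Partial fraction decomposition gives [-1/(s - 3)] + [-3*s/(s^2 + 1)] + [-2/(s^2 + 1)].
Invert each term: -1/(s - 3) ↔ -e^(3t); -3·s/(s^2 + 1) ↔ -3cos(t); -2·1/(s^2 + 1) ↔ -2sin(t).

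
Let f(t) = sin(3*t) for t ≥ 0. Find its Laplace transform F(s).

L{sin(3t)} = 3/(s^2 + 9).

F(s) = 3/(s^2 + 9)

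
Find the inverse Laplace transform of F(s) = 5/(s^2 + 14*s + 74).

Rewrite the denominator: s^2 + 14*s + 74 = (s + 7)^2 + 25.
The form in (s + 7) signals a first-shifting-theorem factor e^(-7t).
Since L{sin(5t)} = 5/(s^2 + 25), the inverse is e^(-7*t)*sin(5*t).

exp(-7*t)*sin(5*t)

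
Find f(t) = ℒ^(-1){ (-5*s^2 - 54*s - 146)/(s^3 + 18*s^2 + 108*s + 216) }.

Factor the denominator: s^3 + 18*s^2 + 108*s + 216 = (s + 6)^3.
Partial fraction decomposition gives [-5/(s + 6)] + [6/(s + 6)^2] + [-2/(s + 6)^3].
Invert each term: -5/(s + 6) ↔ -5e^(-6t); 6/(s + 6)^2 ↔ 6t·e^(-6t); -2/(s + 6)^3 ↔ (-1)t^2·e^(-6t).

f(t) = -t^2*exp(-6*t) + 6*t*exp(-6*t) - 5*exp(-6*t)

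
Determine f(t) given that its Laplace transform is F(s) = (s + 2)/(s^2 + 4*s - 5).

Rewrite the denominator: s^2 + 4*s - 5 = (s + 2)^2 - 9.
The form in (s + 2) signals a first-shifting-theorem factor e^(-2t).
Since L{cosh(3t)} = s/(s^2 - 9), the inverse is e^(-2*t)*cosh(3*t).

f(t) = exp(-2*t)*cosh(3*t)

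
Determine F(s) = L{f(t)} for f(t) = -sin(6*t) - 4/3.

The transform is linear, so treat each term independently.
(-1)·[L{sin(6t)} = 6/(s^2 + 36)]; L{-4/3} = (-4/3)/s.

F(s) = -6/(s^2 + 36) - 4/(3*s)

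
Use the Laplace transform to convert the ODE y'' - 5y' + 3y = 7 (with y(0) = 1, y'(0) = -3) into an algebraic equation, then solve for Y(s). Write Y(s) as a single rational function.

Laplace-transform each side.
Using L{y''} = s^2 Y - s·y(0) - y'(0) and L{y'} = sY - y(0), with y(0) = 1, y'(0) = -3, the left side becomes (s^2 - 5*s + 3)Y - (s - 8).
The right side is L{7} = 7/s.
So (s^2 - 5*s + 3)Y = 7/s + (s - 8).
Solve for Y(s) and write it as one ratio of polynomials.

Y(s) = (s^2 - 8*s + 7)/(s^3 - 5*s^2 + 3*s)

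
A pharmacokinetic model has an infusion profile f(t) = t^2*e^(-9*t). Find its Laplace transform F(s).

F(s) = 2/(s + 9)^3

L{e^(-9t)} = 1/(s + 9).
Then apply L{t^2·g(t)} = (-1)^2 d^2/ds^2[G(s)] with G(s) = 1/(s + 9):
differentiating 2 times and applying the sign gives 2/(s + 9)^3.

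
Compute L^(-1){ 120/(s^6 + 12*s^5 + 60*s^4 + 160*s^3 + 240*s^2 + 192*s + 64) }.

Rewrite the denominator: s^6 + 12*s^5 + 60*s^4 + 160*s^3 + 240*s^2 + 192*s + 64 = (s + 2)^6.
The form in (s + 2) signals a first-shifting-theorem factor e^(-2t).
Since L{t^5} = 5!/s^6 = 120/s^6, the inverse is t^5*exp(-2*t).

t^5*exp(-2*t)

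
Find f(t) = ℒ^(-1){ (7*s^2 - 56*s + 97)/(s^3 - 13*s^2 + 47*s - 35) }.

Factor the denominator: s^3 - 13*s^2 + 47*s - 35 = (s - 7)*(s - 5)*(s - 1).
Partial fraction decomposition gives [4/(s - 7)] + [2/(s - 1)] + [1/(s - 5)].
Invert each term: 4/(s - 7) ↔ 4e^(7t); 2/(s - 1) ↔ 2e^(t); 1/(s - 5) ↔ e^(5t).

f(t) = 4*exp(7*t) + exp(5*t) + 2*exp(t)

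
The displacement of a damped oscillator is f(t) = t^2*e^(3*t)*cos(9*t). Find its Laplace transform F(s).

L{cos(9t)} = s/(s^2 + 81).
Multiplying by e^(3t) shifts s → s - 3, so L{e^(3*t)*cos(9*t)} = (s - 3)/((s - 3)^2 + 81).
Then apply L{t^2·g(t)} = (-1)^2 d^2/ds^2[G(s)] with G(s) = (s - 3)/((s - 3)^2 + 81):
differentiating 2 times and applying the sign gives 2*(s - 3)*(s^2 - 6*s - 234)/(s^2 - 6*s + 90)^3.

F(s) = 2*(s - 3)*(s^2 - 6*s - 234)/(s^2 - 6*s + 90)^3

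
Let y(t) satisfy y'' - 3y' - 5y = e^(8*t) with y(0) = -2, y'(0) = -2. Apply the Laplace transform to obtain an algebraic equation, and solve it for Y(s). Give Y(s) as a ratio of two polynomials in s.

Take the Laplace transform of both sides.
The derivative rules (L{y''} = s^2 Y - s·y(0) - y'(0) and L{y'} = sY - y(0), with y(0) = -2, y'(0) = -2) turn the left side into (s^2 - 3*s - 5)Y - (-2*s + 4).
The right side is L{e^(8*t)} = 1/(s - 8).
So (s^2 - 3*s - 5)Y = 1/(s - 8) + (-2*s + 4).
Isolate Y and clear denominators.

Y(s) = (-2*s^2 + 20*s - 31)/(s^3 - 11*s^2 + 19*s + 40)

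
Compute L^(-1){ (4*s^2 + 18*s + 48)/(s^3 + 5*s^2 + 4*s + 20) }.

Factor the denominator: s^3 + 5*s^2 + 4*s + 20 = (s + 5)*(s^2 + 4).
Partial fraction decomposition gives [2/(s + 5)] + [2*s/(s^2 + 4)] + [8/(s^2 + 4)].
Invert each term: 2/(s + 5) ↔ 2e^(-5t); 2·s/(s^2 + 4) ↔ 2cos(2t); 4·2/(s^2 + 4) ↔ 4sin(2t).

4*sin(2*t) + 2*cos(2*t) + 2*exp(-5*t)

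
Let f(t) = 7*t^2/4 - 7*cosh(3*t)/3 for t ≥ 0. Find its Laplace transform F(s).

By linearity of the Laplace transform, transform each term separately.
(7/4)·[L{t^2} = 2!/s^3 = 2/s^3]; (-7/3)·[L{cosh(3t)} = s/(s^2 - 9)].

F(s) = -7*s/(3*(s^2 - 9)) + 7/(2*s^3)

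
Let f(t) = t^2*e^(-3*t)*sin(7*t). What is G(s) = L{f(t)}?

L{sin(7t)} = 7/(s^2 + 49).
Multiplying by e^(-3t) shifts s → s + 3, so L{e^(-3*t)*sin(7*t)} = 7/((s + 3)^2 + 49).
Then apply L{t^2·g(t)} = (-1)^2 d^2/ds^2[H(s)] with H(s) = 7/((s + 3)^2 + 49):
differentiating 2 times and applying the sign gives 14*(3*s^2 + 18*s - 22)/(s^2 + 6*s + 58)^3.

G(s) = 14*(3*s^2 + 18*s - 22)/(s^2 + 6*s + 58)^3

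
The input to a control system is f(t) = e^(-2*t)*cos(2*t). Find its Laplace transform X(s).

X(s) = (s + 2)/((s + 2)^2 + 4)

L{cos(2t)} = s/(s^2 + 4).
By the first shifting theorem, multiplying by e^(-2t) replaces s with s + 2.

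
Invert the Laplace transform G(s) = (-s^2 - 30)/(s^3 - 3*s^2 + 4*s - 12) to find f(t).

Factor the denominator: s^3 - 3*s^2 + 4*s - 12 = (s - 3)*(s^2 + 4).
Partial fraction decomposition gives [-3/(s - 3)] + [2*s/(s^2 + 4)] + [6/(s^2 + 4)].
Invert each term: -3/(s - 3) ↔ -3e^(3t); 2·s/(s^2 + 4) ↔ 2cos(2t); 3·2/(s^2 + 4) ↔ 3sin(2t).

f(t) = -3*exp(3*t) + 3*sin(2*t) + 2*cos(2*t)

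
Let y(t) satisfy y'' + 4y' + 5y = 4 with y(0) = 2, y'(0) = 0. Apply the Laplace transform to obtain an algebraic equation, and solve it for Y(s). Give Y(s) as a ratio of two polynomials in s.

Take the Laplace transform of both sides.
With L{y''} = s^2 Y - s·y(0) - y'(0) and L{y'} = sY - y(0), with y(0) = 2, y'(0) = 0: the LHS transforms to (s^2 + 4*s + 5)Y - (2*s + 8).
The right side is L{4} = 4/s.
So (s^2 + 4*s + 5)Y = 4/s + (2*s + 8).
Isolate Y and clear denominators.

Y(s) = (2*s^2 + 8*s + 4)/(s^3 + 4*s^2 + 5*s)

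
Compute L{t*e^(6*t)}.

L{e^(6t)} = 1/(s - 6).
Then apply L{t·g(t)} = -d/ds[G(s)] with G(s) = 1/(s - 6):
differentiating 1 time and applying the sign gives (s - 6)^(-2).

(s - 6)^(-2)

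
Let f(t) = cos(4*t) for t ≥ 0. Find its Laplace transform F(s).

F(s) = s/(s^2 + 16)

L{cos(4t)} = s/(s^2 + 16).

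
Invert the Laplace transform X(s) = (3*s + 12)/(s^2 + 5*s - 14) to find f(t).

f(t) = 2*exp(2*t) + exp(-7*t)

Factor the denominator: s^2 + 5*s - 14 = (s - 2)*(s + 7).
Partial fraction decomposition gives [1/(s + 7)] + [2/(s - 2)].
Invert each term: 1/(s + 7) ↔ e^(-7t); 2/(s - 2) ↔ 2e^(2t).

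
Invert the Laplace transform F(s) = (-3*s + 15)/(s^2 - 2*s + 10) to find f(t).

f(t) = 4*exp(t)*sin(3*t) - 3*exp(t)*cos(3*t)

Complete the square in the denominator: s^2 - 2*s + 10 = (s - 1)^2 + 3^2.
Split the numerator to match: -3*s + 15 = -3·(s - 1) + 4·3.
Invert each term: -3·(s - 1)/((s - 1)^2 + 9) ↔ -3e^(t)cos(3t); 4·3/((s - 1)^2 + 9) ↔ 4e^(t)sin(3t).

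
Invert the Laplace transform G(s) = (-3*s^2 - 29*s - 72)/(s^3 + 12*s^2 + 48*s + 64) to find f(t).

Factor the denominator: s^3 + 12*s^2 + 48*s + 64 = (s + 4)^3.
Partial fraction decomposition gives [-3/(s + 4)] + [-5/(s + 4)^2] + [-4/(s + 4)^3].
Invert each term: -3/(s + 4) ↔ -3e^(-4t); -5/(s + 4)^2 ↔ -5t·e^(-4t); -4/(s + 4)^3 ↔ (-2)t^2·e^(-4t).

f(t) = -2*t^2*exp(-4*t) - 5*t*exp(-4*t) - 3*exp(-4*t)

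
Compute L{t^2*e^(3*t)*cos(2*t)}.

L{cos(2t)} = s/(s^2 + 4).
Multiplying by e^(3t) shifts s → s - 3, so L{e^(3*t)*cos(2*t)} = (s - 3)/((s - 3)^2 + 4).
Then apply L{t^2·g(t)} = (-1)^2 d^2/ds^2[G(s)] with G(s) = (s - 3)/((s - 3)^2 + 4):
differentiating 2 times and applying the sign gives 2*(s - 3)*(s^2 - 6*s - 3)/(s^2 - 6*s + 13)^3.

2*(s - 3)*(s^2 - 6*s - 3)/(s^2 - 6*s + 13)^3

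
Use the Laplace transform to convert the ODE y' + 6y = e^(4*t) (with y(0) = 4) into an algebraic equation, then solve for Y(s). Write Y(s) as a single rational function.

Y(s) = (4*s - 15)/(s^2 + 2*s - 24)

Transform both sides with L{·}.
With L{y'} = sY - y(0) = sY - 4: the LHS transforms to (s + 6)Y - (4).
The right side is L{e^(4*t)} = 1/(s - 4).
So (s + 6)Y = 1/(s - 4) + (4).
Solve for Y(s) and write it as one ratio of polynomials.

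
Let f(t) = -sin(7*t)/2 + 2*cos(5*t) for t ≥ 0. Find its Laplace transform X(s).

X(s) = 2*s/(s^2 + 25) - 7/(2*(s^2 + 49))

By linearity of the Laplace transform, transform each term separately.
(2)·[L{cos(5t)} = s/(s^2 + 25)]; (-1/2)·[L{sin(7t)} = 7/(s^2 + 49)].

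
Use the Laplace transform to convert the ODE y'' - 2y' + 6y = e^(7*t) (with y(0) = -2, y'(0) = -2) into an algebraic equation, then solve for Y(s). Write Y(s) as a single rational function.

Y(s) = (-2*s^2 + 16*s - 13)/(s^3 - 9*s^2 + 20*s - 42)

Take the Laplace transform of both sides.
Using L{y''} = s^2 Y - s·y(0) - y'(0) and L{y'} = sY - y(0), with y(0) = -2, y'(0) = -2, the left side becomes (s^2 - 2*s + 6)Y - (-2*s + 2).
The right side is L{e^(7*t)} = 1/(s - 7).
So (s^2 - 2*s + 6)Y = 1/(s - 7) + (-2*s + 2).
Divide through and combine into a single rational function.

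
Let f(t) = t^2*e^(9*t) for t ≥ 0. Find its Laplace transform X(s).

L{e^(9t)} = 1/(s - 9).
Then apply L{t^2·g(t)} = (-1)^2 d^2/ds^2[G(s)] with G(s) = 1/(s - 9):
differentiating 2 times and applying the sign gives 2/(s - 9)^3.

X(s) = 2/(s - 9)^3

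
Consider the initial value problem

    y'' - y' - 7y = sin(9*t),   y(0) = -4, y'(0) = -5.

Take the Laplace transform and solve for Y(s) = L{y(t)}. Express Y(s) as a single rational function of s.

Y(s) = (-4*s^3 - s^2 - 324*s - 72)/(s^4 - s^3 + 74*s^2 - 81*s - 567)

Laplace-transform each side.
Using L{y''} = s^2 Y - s·y(0) - y'(0) and L{y'} = sY - y(0), with y(0) = -4, y'(0) = -5, the left side becomes (s^2 - s - 7)Y - (-4*s - 1).
The right side is L{sin(9*t)} = 9/(s^2 + 81).
So (s^2 - s - 7)Y = 9/(s^2 + 81) + (-4*s - 1).
Divide through and combine into a single rational function.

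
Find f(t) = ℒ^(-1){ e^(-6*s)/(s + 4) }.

The factor e^(-6s) signals a time shift by c = 6 (second shifting theorem).
L{e^(-4t)} = 1/(s + 4), so L^-1{1/(s + 4)} = e^(-4*t).
Hence the inverse is u(t - 6) times that function evaluated at t - 6.

f(t) = Heaviside(t - 6)*(exp(-4*t + 24))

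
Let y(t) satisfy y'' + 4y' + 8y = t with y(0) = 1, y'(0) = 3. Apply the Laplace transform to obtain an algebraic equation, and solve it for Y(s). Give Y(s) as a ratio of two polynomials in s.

Transform both sides with L{·}.
With L{y''} = s^2 Y - s·y(0) - y'(0) and L{y'} = sY - y(0), with y(0) = 1, y'(0) = 3: the LHS transforms to (s^2 + 4*s + 8)Y - (s + 7).
The right side is L{t} = s^(-2).
So (s^2 + 4*s + 8)Y = s^(-2) + (s + 7).
Isolate Y and clear denominators.

Y(s) = (s^3 + 7*s^2 + 1)/(s^4 + 4*s^3 + 8*s^2)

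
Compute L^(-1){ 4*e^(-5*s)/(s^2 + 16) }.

The factor e^(-5s) signals a time shift by c = 5 (second shifting theorem).
L{sin(4t)} = 4/(s^2 + 16), so L^-1{4/(s^2 + 16)} = sin(4*t).
Hence the inverse is u(t - 5) times that function evaluated at t - 5.

Heaviside(t - 5)*(sin(4*t - 20))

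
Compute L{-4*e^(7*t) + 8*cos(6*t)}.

8*s/(s^2 + 36) - 4/(s - 7)

By linearity of the Laplace transform, transform each term separately.
(8)·[L{cos(6t)} = s/(s^2 + 36)]; (-4)·[L{e^(7t)} = 1/(s - 7)].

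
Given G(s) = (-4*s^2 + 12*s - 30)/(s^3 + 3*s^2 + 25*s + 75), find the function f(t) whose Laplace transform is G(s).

Factor the denominator: s^3 + 3*s^2 + 25*s + 75 = (s + 3)*(s^2 + 25).
Partial fraction decomposition gives [-3/(s + 3)] + [-s/(s^2 + 25)] + [15/(s^2 + 25)].
Invert each term: -3/(s + 3) ↔ -3e^(-3t); -1·s/(s^2 + 25) ↔ -cos(5t); 3·5/(s^2 + 25) ↔ 3sin(5t).

f(t) = 3*sin(5*t) - cos(5*t) - 3*exp(-3*t)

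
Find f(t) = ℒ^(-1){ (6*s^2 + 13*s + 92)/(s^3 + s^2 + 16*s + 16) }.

Factor the denominator: s^3 + s^2 + 16*s + 16 = (s + 1)*(s^2 + 16).
Partial fraction decomposition gives [5/(s + 1)] + [s/(s^2 + 16)] + [12/(s^2 + 16)].
Invert each term: 5/(s + 1) ↔ 5e^(-t); 1·s/(s^2 + 16) ↔ cos(4t); 3·4/(s^2 + 16) ↔ 3sin(4t).

f(t) = 3*sin(4*t) + cos(4*t) + 5*exp(-t)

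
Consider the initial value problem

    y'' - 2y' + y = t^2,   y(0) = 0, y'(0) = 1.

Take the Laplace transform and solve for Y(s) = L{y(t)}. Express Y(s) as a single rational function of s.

Y(s) = (s^3 + 2)/(s^5 - 2*s^4 + s^3)

Apply the Laplace transform to the equation.
Using L{y''} = s^2 Y - s·y(0) - y'(0) and L{y'} = sY - y(0), with y(0) = 0, y'(0) = 1, the left side becomes (s^2 - 2*s + 1)Y - (1).
The right side is L{t^2} = 2/s^3.
So (s^2 - 2*s + 1)Y = 2/s^3 + (1).
Divide through and combine into a single rational function.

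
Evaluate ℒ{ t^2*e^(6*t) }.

L{t^2} = 2!/s^3 = 2/s^3.
By the first shifting theorem, multiplying by e^(6t) replaces s with s - 6.

2/(s - 6)^3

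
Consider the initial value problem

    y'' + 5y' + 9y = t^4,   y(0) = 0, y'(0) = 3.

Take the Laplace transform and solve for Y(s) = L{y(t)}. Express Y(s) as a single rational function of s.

Take the Laplace transform of both sides.
With L{y''} = s^2 Y - s·y(0) - y'(0) and L{y'} = sY - y(0), with y(0) = 0, y'(0) = 3: the LHS transforms to (s^2 + 5*s + 9)Y - (3).
The right side is L{t^4} = 24/s^5.
So (s^2 + 5*s + 9)Y = 24/s^5 + (3).
Isolate Y and clear denominators.

Y(s) = (3*s^5 + 24)/(s^7 + 5*s^6 + 9*s^5)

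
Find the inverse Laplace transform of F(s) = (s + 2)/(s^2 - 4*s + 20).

exp(2*t)*sin(4*t) + exp(2*t)*cos(4*t)

Complete the square in the denominator: s^2 - 4*s + 20 = (s - 2)^2 + 4^2.
Split the numerator to match: s + 2 = 1·(s - 2) + 1·4.
Invert each term: 1·(s - 2)/((s - 2)^2 + 16) ↔ e^(2t)cos(4t); 1·4/((s - 2)^2 + 16) ↔ e^(2t)sin(4t).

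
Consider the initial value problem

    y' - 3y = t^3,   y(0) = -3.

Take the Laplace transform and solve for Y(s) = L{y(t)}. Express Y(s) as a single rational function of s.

Laplace-transform each side.
Using L{y'} = sY - y(0) = sY - (-3), the left side becomes (s - 3)Y - (-3).
The right side is L{t^3} = 6/s^4.
So (s - 3)Y = 6/s^4 + (-3).
Divide through and combine into a single rational function.

Y(s) = (-3*s^4 + 6)/(s^5 - 3*s^4)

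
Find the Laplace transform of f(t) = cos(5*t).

s/(s^2 + 25)

L{cos(5t)} = s/(s^2 + 25).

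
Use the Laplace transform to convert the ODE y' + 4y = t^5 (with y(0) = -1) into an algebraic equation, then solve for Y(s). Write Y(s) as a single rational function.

Apply the Laplace transform to the equation.
Using L{y'} = sY - y(0) = sY - (-1), the left side becomes (s + 4)Y - (-1).
The right side is L{t^5} = 120/s^6.
So (s + 4)Y = 120/s^6 + (-1).
Solve for Y(s) and write it as one ratio of polynomials.

Y(s) = (-s^6 + 120)/(s^7 + 4*s^6)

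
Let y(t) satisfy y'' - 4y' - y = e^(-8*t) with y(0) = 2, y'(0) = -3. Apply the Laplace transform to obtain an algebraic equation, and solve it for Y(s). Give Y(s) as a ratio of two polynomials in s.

Y(s) = (2*s^2 + 5*s - 87)/(s^3 + 4*s^2 - 33*s - 8)

Transform both sides with L{·}.
Using L{y''} = s^2 Y - s·y(0) - y'(0) and L{y'} = sY - y(0), with y(0) = 2, y'(0) = -3, the left side becomes (s^2 - 4*s - 1)Y - (2*s - 11).
The right side is L{e^(-8*t)} = 1/(s + 8).
So (s^2 - 4*s - 1)Y = 1/(s + 8) + (2*s - 11).
Divide through and combine into a single rational function.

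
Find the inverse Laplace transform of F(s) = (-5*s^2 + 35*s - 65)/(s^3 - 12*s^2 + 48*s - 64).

-5*t^2*exp(4*t)/2 - 5*t*exp(4*t) - 5*exp(4*t)

Factor the denominator: s^3 - 12*s^2 + 48*s - 64 = (s - 4)^3.
Partial fraction decomposition gives [-5/(s - 4)] + [-5/(s - 4)^2] + [-5/(s - 4)^3].
Invert each term: -5/(s - 4) ↔ -5e^(4t); -5/(s - 4)^2 ↔ -5t·e^(4t); -5/(s - 4)^3 ↔ (-5/2)t^2·e^(4t).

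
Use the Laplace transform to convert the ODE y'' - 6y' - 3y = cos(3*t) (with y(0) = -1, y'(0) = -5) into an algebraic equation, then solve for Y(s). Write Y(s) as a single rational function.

Y(s) = (-s^3 + s^2 - 8*s + 9)/(s^4 - 6*s^3 + 6*s^2 - 54*s - 27)

Transform both sides with L{·}.
The derivative rules (L{y''} = s^2 Y - s·y(0) - y'(0) and L{y'} = sY - y(0), with y(0) = -1, y'(0) = -5) turn the left side into (s^2 - 6*s - 3)Y - (-s + 1).
The right side is L{cos(3*t)} = s/(s^2 + 9).
So (s^2 - 6*s - 3)Y = s/(s^2 + 9) + (-s + 1).
Isolate Y and clear denominators.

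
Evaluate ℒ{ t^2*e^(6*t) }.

2/(s - 6)^3

L{e^(6t)} = 1/(s - 6).
Then apply L{t^2·g(t)} = (-1)^2 d^2/ds^2[G(s)] with G(s) = 1/(s - 6):
differentiating 2 times and applying the sign gives 2/(s - 6)^3.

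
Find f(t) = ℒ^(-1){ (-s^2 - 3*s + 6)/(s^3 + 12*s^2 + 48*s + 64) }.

Factor the denominator: s^3 + 12*s^2 + 48*s + 64 = (s + 4)^3.
Partial fraction decomposition gives [-1/(s + 4)] + [5/(s + 4)^2] + [2/(s + 4)^3].
Invert each term: -1/(s + 4) ↔ -e^(-4t); 5/(s + 4)^2 ↔ 5t·e^(-4t); 2/(s + 4)^3 ↔ (1)t^2·e^(-4t).

f(t) = t^2*exp(-4*t) + 5*t*exp(-4*t) - exp(-4*t)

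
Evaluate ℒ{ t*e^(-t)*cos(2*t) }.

L{cos(2t)} = s/(s^2 + 4).
Multiplying by e^(-t) shifts s → s + 1, so L{e^(-t)*cos(2*t)} = (s + 1)/((s + 1)^2 + 4).
Then apply L{t·g(t)} = -d/ds[G(s)] with G(s) = (s + 1)/((s + 1)^2 + 4):
differentiating 1 time and applying the sign gives (s - 1)*(s + 3)/(s^2 + 2*s + 5)^2.

(s - 1)*(s + 3)/(s^2 + 2*s + 5)^2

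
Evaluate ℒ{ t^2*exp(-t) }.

2/(s + 1)^3

L{e^(-t)} = 1/(s + 1).
Then apply L{t^2·g(t)} = (-1)^2 d^2/ds^2[G(s)] with G(s) = 1/(s + 1):
differentiating 2 times and applying the sign gives 2/(s + 1)^3.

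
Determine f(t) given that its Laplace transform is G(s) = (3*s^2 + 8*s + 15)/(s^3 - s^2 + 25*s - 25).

f(t) = exp(t) + 2*sin(5*t) + 2*cos(5*t)

Factor the denominator: s^3 - s^2 + 25*s - 25 = (s - 1)*(s^2 + 25).
Partial fraction decomposition gives [1/(s - 1)] + [2*s/(s^2 + 25)] + [10/(s^2 + 25)].
Invert each term: 1/(s - 1) ↔ e^(t); 2·s/(s^2 + 25) ↔ 2cos(5t); 2·5/(s^2 + 25) ↔ 2sin(5t).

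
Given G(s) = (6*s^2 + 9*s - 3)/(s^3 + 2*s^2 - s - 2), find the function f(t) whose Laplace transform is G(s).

f(t) = 2*exp(t) + 3*exp(-t) + exp(-2*t)

Factor the denominator: s^3 + 2*s^2 - s - 2 = (s - 1)*(s + 1)*(s + 2).
Partial fraction decomposition gives [2/(s - 1)] + [3/(s + 1)] + [1/(s + 2)].
Invert each term: 2/(s - 1) ↔ 2e^(t); 3/(s + 1) ↔ 3e^(-t); 1/(s + 2) ↔ e^(-2t).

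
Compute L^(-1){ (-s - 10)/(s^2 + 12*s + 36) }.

Factor the denominator: s^2 + 12*s + 36 = (s + 6)^2.
Partial fraction decomposition gives [-1/(s + 6)] + [-4/(s + 6)^2].
Invert each term: -1/(s + 6) ↔ -e^(-6t); -4/(s + 6)^2 ↔ -4t·e^(-6t).

-4*t*exp(-6*t) - exp(-6*t)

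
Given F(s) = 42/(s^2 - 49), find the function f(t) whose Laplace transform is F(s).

f(t) = 6*sinh(7*t)

Since L{sinh(7t)} = 7/(s^2 - 49), the inverse is sinh(7*t), scaled by 6.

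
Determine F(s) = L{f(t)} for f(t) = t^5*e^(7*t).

F(s) = 120/(s - 7)^6

L{t^5} = 5!/s^6 = 120/s^6.
By the first shifting theorem, multiplying by e^(7t) replaces s with s - 7.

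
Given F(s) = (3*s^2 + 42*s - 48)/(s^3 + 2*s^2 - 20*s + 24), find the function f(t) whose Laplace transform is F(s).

f(t) = 6*t*exp(2*t) + 6*exp(2*t) - 3*exp(-6*t)

Factor the denominator: s^3 + 2*s^2 - 20*s + 24 = (s - 2)^2*(s + 6).
Partial fraction decomposition gives [6/(s - 2)] + [6/(s - 2)^2] + [-3/(s + 6)].
Invert each term: 6/(s - 2) ↔ 6e^(2t); 6/(s - 2)^2 ↔ 6t·e^(2t); -3/(s + 6) ↔ -3e^(-6t).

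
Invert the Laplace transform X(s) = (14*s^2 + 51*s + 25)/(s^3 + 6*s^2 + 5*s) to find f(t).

Factor the denominator: s^3 + 6*s^2 + 5*s = s*(s + 1)*(s + 5).
Partial fraction decomposition gives [5/s] + [6/(s + 5)] + [3/(s + 1)].
Invert each term: 5/(s - 0) ↔ 5e^(0t); 6/(s + 5) ↔ 6e^(-5t); 3/(s + 1) ↔ 3e^(-t).

f(t) = 5 + 3*exp(-t) + 6*exp(-5*t)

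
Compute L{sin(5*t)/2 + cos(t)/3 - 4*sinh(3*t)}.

s/(3*(s^2 + 1)) + 5/(2*(s^2 + 25)) - 12/(s^2 - 9)

By linearity of the Laplace transform, transform each term separately.
(1/3)·[L{cos(t)} = s/(s^2 + 1)]; (-4)·[L{sinh(3t)} = 3/(s^2 - 9)]; (1/2)·[L{sin(5t)} = 5/(s^2 + 25)].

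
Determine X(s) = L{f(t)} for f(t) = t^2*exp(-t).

X(s) = 2/(s + 1)^3

L{e^(-t)} = 1/(s + 1).
Then apply L{t^2·g(t)} = (-1)^2 d^2/ds^2[G(s)] with G(s) = 1/(s + 1):
differentiating 2 times and applying the sign gives 2/(s + 1)^3.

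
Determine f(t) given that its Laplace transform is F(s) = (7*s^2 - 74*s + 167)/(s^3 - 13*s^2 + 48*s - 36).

Factor the denominator: s^3 - 13*s^2 + 48*s - 36 = (s - 6)^2*(s - 1).
Partial fraction decomposition gives [3/(s - 6)] + [-5/(s - 6)^2] + [4/(s - 1)].
Invert each term: 3/(s - 6) ↔ 3e^(6t); -5/(s - 6)^2 ↔ -5t·e^(6t); 4/(s - 1) ↔ 4e^(t).

f(t) = -5*t*exp(6*t) + 3*exp(6*t) + 4*exp(t)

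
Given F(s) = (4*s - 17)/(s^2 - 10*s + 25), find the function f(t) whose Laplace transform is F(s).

Factor the denominator: s^2 - 10*s + 25 = (s - 5)^2.
Partial fraction decomposition gives [4/(s - 5)] + [3/(s - 5)^2].
Invert each term: 4/(s - 5) ↔ 4e^(5t); 3/(s - 5)^2 ↔ 3t·e^(5t).

f(t) = 3*t*exp(5*t) + 4*exp(5*t)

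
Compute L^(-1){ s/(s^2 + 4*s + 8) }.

Complete the square in the denominator: s^2 + 4*s + 8 = (s + 2)^2 + 2^2.
Split the numerator to match: s = 1·(s + 2) - 1·2.
Invert each term: 1·(s + 2)/((s + 2)^2 + 4) ↔ e^(-2t)cos(2t); -1·2/((s + 2)^2 + 4) ↔ -e^(-2t)sin(2t).

-exp(-2*t)*sin(2*t) + exp(-2*t)*cos(2*t)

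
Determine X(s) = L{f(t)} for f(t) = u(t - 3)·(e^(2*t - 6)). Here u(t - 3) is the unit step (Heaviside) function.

X(s) = exp(-3*s)/(s - 2)

By the second shifting theorem, L{u(t - c)·g(t - c)} = e^(-cs)·G(s) with c = 3 and G(s) = L{g(t)}.
L{e^(2t)} = 1/(s - 2).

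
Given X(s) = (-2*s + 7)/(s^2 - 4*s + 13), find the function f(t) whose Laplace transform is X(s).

Complete the square in the denominator: s^2 - 4*s + 13 = (s - 2)^2 + 3^2.
Split the numerator to match: -2*s + 7 = -2·(s - 2) + 1·3.
Invert each term: -2·(s - 2)/((s - 2)^2 + 9) ↔ -2e^(2t)cos(3t); 1·3/((s - 2)^2 + 9) ↔ e^(2t)sin(3t).

f(t) = exp(2*t)*sin(3*t) - 2*exp(2*t)*cos(3*t)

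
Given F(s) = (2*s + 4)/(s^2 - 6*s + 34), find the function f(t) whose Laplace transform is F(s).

Complete the square in the denominator: s^2 - 6*s + 34 = (s - 3)^2 + 5^2.
Split the numerator to match: 2*s + 4 = 2·(s - 3) + 2·5.
Invert each term: 2·(s - 3)/((s - 3)^2 + 25) ↔ 2e^(3t)cos(5t); 2·5/((s - 3)^2 + 25) ↔ 2e^(3t)sin(5t).

f(t) = 2*exp(3*t)*sin(5*t) + 2*exp(3*t)*cos(5*t)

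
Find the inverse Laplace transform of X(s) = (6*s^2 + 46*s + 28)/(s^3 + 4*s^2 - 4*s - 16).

6*exp(2*t) + 5*exp(-2*t) - 5*exp(-4*t)

Factor the denominator: s^3 + 4*s^2 - 4*s - 16 = (s - 2)*(s + 2)*(s + 4).
Partial fraction decomposition gives [-5/(s + 4)] + [6/(s - 2)] + [5/(s + 2)].
Invert each term: -5/(s + 4) ↔ -5e^(-4t); 6/(s - 2) ↔ 6e^(2t); 5/(s + 2) ↔ 5e^(-2t).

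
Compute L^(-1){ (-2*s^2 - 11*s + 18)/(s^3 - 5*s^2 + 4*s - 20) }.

-3*exp(5*t) - 3*sin(2*t) + cos(2*t)

Factor the denominator: s^3 - 5*s^2 + 4*s - 20 = (s - 5)*(s^2 + 4).
Partial fraction decomposition gives [-3/(s - 5)] + [s/(s^2 + 4)] + [-6/(s^2 + 4)].
Invert each term: -3/(s - 5) ↔ -3e^(5t); 1·s/(s^2 + 4) ↔ cos(2t); -3·2/(s^2 + 4) ↔ -3sin(2t).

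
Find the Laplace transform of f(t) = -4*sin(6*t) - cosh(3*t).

Apply the Laplace transform termwise.
(-4)·[L{sin(6t)} = 6/(s^2 + 36)]; (-1)·[L{cosh(3t)} = s/(s^2 - 9)].

-s/(s^2 - 9) - 24/(s^2 + 36)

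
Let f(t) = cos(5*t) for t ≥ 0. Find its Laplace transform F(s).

L{cos(5t)} = s/(s^2 + 25).

F(s) = s/(s^2 + 25)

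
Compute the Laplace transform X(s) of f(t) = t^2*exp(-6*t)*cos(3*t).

L{cos(3t)} = s/(s^2 + 9).
Multiplying by e^(-6t) shifts s → s + 6, so L{exp(-6*t)*cos(3*t)} = (s + 6)/((s + 6)^2 + 9).
Then apply L{t^2·g(t)} = (-1)^2 d^2/ds^2[G(s)] with G(s) = (s + 6)/((s + 6)^2 + 9):
differentiating 2 times and applying the sign gives 2*(s + 6)*(s^2 + 12*s + 9)/(s^2 + 12*s + 45)^3.

X(s) = 2*(s + 6)*(s^2 + 12*s + 9)/(s^2 + 12*s + 45)^3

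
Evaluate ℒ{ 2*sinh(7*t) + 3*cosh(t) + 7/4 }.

By linearity of the Laplace transform, transform each term separately.
(2)·[L{sinh(7t)} = 7/(s^2 - 49)]; L{7/4} = (7/4)/s; (3)·[L{cosh(t)} = s/(s^2 - 1)].

3*s/(s^2 - 1) + 14/(s^2 - 49) + 7/(4*s)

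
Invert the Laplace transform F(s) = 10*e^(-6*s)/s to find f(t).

The factor e^(-6s) signals a time shift by c = 6 (second shifting theorem).
L{10} = 10/s, so L^-1{10/s} = 10.
Hence the inverse is u(t - 6) times that function evaluated at t - 6.

f(t) = Heaviside(t - 6)*(10)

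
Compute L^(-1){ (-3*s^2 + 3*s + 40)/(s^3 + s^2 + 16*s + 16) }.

2*sin(4*t) - 5*cos(4*t) + 2*exp(-t)

Factor the denominator: s^3 + s^2 + 16*s + 16 = (s + 1)*(s^2 + 16).
Partial fraction decomposition gives [2/(s + 1)] + [-5*s/(s^2 + 16)] + [8/(s^2 + 16)].
Invert each term: 2/(s + 1) ↔ 2e^(-t); -5·s/(s^2 + 16) ↔ -5cos(4t); 2·4/(s^2 + 16) ↔ 2sin(4t).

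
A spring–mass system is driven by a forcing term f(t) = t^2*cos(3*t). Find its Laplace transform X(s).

X(s) = 2*s*(s^2 - 27)/(s^2 + 9)^3

L{cos(3t)} = s/(s^2 + 9).
Then apply L{t^2·g(t)} = (-1)^2 d^2/ds^2[G(s)] with G(s) = s/(s^2 + 9):
differentiating 2 times and applying the sign gives 2*s*(s^2 - 27)/(s^2 + 9)^3.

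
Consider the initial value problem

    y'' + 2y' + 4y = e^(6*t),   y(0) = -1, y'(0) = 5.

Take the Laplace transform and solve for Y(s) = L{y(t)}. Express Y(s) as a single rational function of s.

Transform both sides with L{·}.
Using L{y''} = s^2 Y - s·y(0) - y'(0) and L{y'} = sY - y(0), with y(0) = -1, y'(0) = 5, the left side becomes (s^2 + 2*s + 4)Y - (-s + 3).
The right side is L{e^(6*t)} = 1/(s - 6).
So (s^2 + 2*s + 4)Y = 1/(s - 6) + (-s + 3).
Divide through and combine into a single rational function.

Y(s) = (-s^2 + 9*s - 17)/(s^3 - 4*s^2 - 8*s - 24)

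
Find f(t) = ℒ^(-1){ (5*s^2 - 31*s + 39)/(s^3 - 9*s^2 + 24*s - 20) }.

Factor the denominator: s^3 - 9*s^2 + 24*s - 20 = (s - 5)*(s - 2)^2.
Partial fraction decomposition gives [4/(s - 2)] + [(s - 2)^(-2)] + [1/(s - 5)].
Invert each term: 4/(s - 2) ↔ 4e^(2t); 1/(s - 2)^2 ↔ t·e^(2t); 1/(s - 5) ↔ e^(5t).

f(t) = t*exp(2*t) + exp(5*t) + 4*exp(2*t)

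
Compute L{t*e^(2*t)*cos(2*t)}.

L{cos(2t)} = s/(s^2 + 4).
Multiplying by e^(2t) shifts s → s - 2, so L{e^(2*t)*cos(2*t)} = (s - 2)/((s - 2)^2 + 4).
Then apply L{t·g(t)} = -d/ds[G(s)] with G(s) = (s - 2)/((s - 2)^2 + 4):
differentiating 1 time and applying the sign gives s*(s - 4)/(s^2 - 4*s + 8)^2.

s*(s - 4)/(s^2 - 4*s + 8)^2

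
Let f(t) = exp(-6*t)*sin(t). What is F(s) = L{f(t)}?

L{sin(t)} = 1/(s^2 + 1).
By the first shifting theorem, multiplying by e^(-6t) replaces s with s + 6.

F(s) = 1/((s + 6)^2 + 1)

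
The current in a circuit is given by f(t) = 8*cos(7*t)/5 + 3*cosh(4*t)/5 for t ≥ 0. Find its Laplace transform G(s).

G(s) = 8*s/(5*(s^2 + 49)) + 3*s/(5*(s^2 - 16))

Apply the Laplace transform termwise.
(8/5)·[L{cos(7t)} = s/(s^2 + 49)]; (3/5)·[L{cosh(4t)} = s/(s^2 - 16)].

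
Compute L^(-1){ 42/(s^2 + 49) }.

Since L{sin(7t)} = 7/(s^2 + 49), the inverse is sin(7*t), scaled by 6.

6*sin(7*t)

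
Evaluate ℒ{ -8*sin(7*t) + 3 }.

By linearity of the Laplace transform, transform each term separately.
(-8)·[L{sin(7t)} = 7/(s^2 + 49)]; L{3} = 3/s.

-56/(s^2 + 49) + 3/s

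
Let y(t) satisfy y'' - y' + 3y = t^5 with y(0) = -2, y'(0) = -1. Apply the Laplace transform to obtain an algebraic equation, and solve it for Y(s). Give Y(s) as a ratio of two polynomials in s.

Y(s) = (-2*s^7 + s^6 + 120)/(s^8 - s^7 + 3*s^6)

Take the Laplace transform of both sides.
The derivative rules (L{y''} = s^2 Y - s·y(0) - y'(0) and L{y'} = sY - y(0), with y(0) = -2, y'(0) = -1) turn the left side into (s^2 - s + 3)Y - (-2*s + 1).
The right side is L{t^5} = 120/s^6.
So (s^2 - s + 3)Y = 120/s^6 + (-2*s + 1).
Solve for Y(s) and write it as one ratio of polynomials.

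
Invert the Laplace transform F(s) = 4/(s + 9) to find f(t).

Since L{e^(-9t)} = 1/(s + 9), the inverse is e^(-9*t), scaled by 4.

f(t) = 4*exp(-9*t)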